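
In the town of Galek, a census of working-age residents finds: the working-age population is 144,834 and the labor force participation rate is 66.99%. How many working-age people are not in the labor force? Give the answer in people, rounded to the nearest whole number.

About 47,810 are not in the labor force.

Share not in the labor force = 1 − 0.6699 = 0.3301.
Not in labor force = 0.3301 × 144,834 ≈ 47,810.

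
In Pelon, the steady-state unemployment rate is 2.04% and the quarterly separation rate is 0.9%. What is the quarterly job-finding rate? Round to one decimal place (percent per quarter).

Job-finding rate ≈ 43.2% per quarter.

From u* = s/(s+f): f = s·(1−u)/u.
f = 0.9 × (1 − 0.0204) / 0.0204 = 0.8816 / 0.0204 ≈ 43.2% per quarter.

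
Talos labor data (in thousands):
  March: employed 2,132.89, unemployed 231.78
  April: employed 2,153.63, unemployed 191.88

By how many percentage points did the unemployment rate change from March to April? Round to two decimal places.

March: labor force = 2,132.89 + 231.78 = 2,364.67; u = 231.78/2,364.67 = 9.80%.
April: labor force = 2,153.63 + 191.88 = 2,345.51; u = 191.88/2,345.51 = 8.18%.
Change = 8.18% − 9.80% = −1.62 pp.

The unemployment rate changed by −1.62 percentage points.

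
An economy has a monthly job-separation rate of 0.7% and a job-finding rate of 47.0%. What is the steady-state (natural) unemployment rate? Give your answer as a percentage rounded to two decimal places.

Steady-state unemployment rate ≈ 1.47%.

At steady state the flows balance: s·E = f·U, so U/(E+U) = s/(s+f).
u* = 0.7 / (0.7 + 47.0) = 0.7 / 47.70 = 1.47%.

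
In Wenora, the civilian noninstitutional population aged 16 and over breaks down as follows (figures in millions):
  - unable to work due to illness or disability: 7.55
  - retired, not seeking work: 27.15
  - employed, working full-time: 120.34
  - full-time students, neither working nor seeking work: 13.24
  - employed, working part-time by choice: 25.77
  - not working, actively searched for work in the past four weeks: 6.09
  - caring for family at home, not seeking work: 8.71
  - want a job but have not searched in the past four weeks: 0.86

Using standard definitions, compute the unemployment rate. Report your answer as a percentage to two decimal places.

Unemployment rate ≈ 4.00%.

Employed = 120.34 + 25.77 = 146.11 million.
Unemployed = 6.09 million.
Labor force = 146.11 + 6.09 = 152.20 million.
Unemployment rate = 6.09 / 152.20 = 4.00%.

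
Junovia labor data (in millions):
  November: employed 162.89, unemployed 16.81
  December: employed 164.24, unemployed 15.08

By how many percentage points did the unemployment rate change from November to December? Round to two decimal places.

November: labor force = 162.89 + 16.81 = 179.70; u = 16.81/179.70 = 9.35%.
December: labor force = 164.24 + 15.08 = 179.32; u = 15.08/179.32 = 8.41%.
Change = 8.41% − 9.35% = −0.94 pp.

The unemployment rate changed by −0.94 percentage points.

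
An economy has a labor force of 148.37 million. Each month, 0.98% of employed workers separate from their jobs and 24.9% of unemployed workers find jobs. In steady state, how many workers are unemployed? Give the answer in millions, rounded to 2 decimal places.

About 5.62 million are unemployed in steady state.

Steady-state unemployment rate u* = s/(s+f) = 0.98/(0.98+24.9) = 0.037867.
Unemployed = u* × labor force = 0.037867 × 148.37 ≈ 5.62 million.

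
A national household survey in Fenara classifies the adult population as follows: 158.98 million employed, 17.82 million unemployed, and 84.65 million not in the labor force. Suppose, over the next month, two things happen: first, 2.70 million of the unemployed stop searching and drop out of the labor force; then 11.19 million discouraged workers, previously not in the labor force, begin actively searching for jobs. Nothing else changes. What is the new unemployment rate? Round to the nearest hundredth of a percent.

New unemployment rate ≈ 14.20%.

Initially, labor force = 158.98 + 17.82 = 176.80 million, so u = 17.82/176.80 = 10.08%.
After the first change, unemployed and labor force both fall by 2.70 → E = 158.98, U = 15.12, labor force = 174.10 million.
After the second change, unemployed and labor force both rise by 11.19 → E = 158.98, U = 26.31, labor force = 185.29 million.
New unemployment rate = 26.31 / 185.29 = 14.20%.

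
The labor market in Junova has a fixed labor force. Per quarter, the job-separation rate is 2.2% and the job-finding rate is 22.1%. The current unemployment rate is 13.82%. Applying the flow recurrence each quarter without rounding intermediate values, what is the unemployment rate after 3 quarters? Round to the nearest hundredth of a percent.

Unemployment rate after three quarters ≈ 11.12%.

With a fixed labor force, u_{t+1} = u_t + s·(1−u_t) − f·u_t = u_t·(1−s−f) + s.
Here 1−s−f = 0.757 and s = 0.022.
u_1 = 0.138200 × 0.757 + 0.022 = 0.126617.
u_2 = 0.126617 × 0.757 + 0.022 = 0.117849.
u_3 = 0.117849 × 0.757 + 0.022 = 0.111212.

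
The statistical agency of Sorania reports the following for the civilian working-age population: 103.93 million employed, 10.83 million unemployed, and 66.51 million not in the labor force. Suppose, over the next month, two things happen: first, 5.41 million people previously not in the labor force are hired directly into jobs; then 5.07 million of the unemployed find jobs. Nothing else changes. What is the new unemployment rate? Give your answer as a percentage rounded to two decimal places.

Initially, labor force = 103.93 + 10.83 = 114.76 million, so u = 10.83/114.76 = 9.44%.
After the first change, employed and labor force both rise by 5.41; unemployed unchanged → E = 109.34, U = 10.83, labor force = 120.17 million.
After the second change, unemployed falls and employed rises by 5.07; labor force unchanged → E = 114.41, U = 5.76, labor force = 120.17 million.
New unemployment rate = 5.76 / 120.17 = 4.79%.

New unemployment rate ≈ 4.79%.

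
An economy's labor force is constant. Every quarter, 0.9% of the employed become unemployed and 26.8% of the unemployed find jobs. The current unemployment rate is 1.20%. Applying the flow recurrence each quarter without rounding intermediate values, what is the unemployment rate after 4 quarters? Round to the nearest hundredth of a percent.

With a fixed labor force, u_{t+1} = u_t + s·(1−u_t) − f·u_t = u_t·(1−s−f) + s.
Here 1−s−f = 0.723 and s = 0.009.
u_1 = 0.012000 × 0.723 + 0.009 = 0.017676.
u_2 = 0.017676 × 0.723 + 0.009 = 0.021780.
u_3 = 0.021780 × 0.723 + 0.009 = 0.024747.
u_4 = 0.024747 × 0.723 + 0.009 = 0.026892.

Unemployment rate after four quarters ≈ 2.69%.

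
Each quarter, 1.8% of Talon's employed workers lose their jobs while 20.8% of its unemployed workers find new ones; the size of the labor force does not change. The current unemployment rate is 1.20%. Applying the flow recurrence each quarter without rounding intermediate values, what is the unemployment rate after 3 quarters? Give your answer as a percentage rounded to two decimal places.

Unemployment rate after three quarters ≈ 4.83%.

With a fixed labor force, u_{t+1} = u_t + s·(1−u_t) − f·u_t = u_t·(1−s−f) + s.
Here 1−s−f = 0.774 and s = 0.018.
u_1 = 0.012000 × 0.774 + 0.018 = 0.027288.
u_2 = 0.027288 × 0.774 + 0.018 = 0.039121.
u_3 = 0.039121 × 0.774 + 0.018 = 0.048280.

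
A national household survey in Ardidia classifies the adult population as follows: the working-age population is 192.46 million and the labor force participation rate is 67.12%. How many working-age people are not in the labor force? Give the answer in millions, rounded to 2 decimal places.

About 63.28 million are not in the labor force.

Share not in the labor force = 1 − 0.6712 = 0.3288.
Not in labor force = 0.3288 × 192.46 ≈ 63.28 million.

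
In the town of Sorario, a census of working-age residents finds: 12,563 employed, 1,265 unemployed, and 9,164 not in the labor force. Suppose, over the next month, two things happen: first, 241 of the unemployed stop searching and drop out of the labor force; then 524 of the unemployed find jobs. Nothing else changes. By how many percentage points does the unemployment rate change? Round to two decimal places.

The unemployment rate changes by −5.47 percentage points.

Initially, labor force = 12,563 + 1,265 = 13,828, so u = 1,265/13,828 = 9.15%.
After the first change, unemployed and labor force both fall by 241 → E = 12,563, U = 1,024, labor force = 13,587.
After the second change, unemployed falls and employed rises by 524; labor force unchanged → E = 13,087, U = 500, labor force = 13,587.
New unemployment rate = 500 / 13,587 = 3.68%.
Change = 3.68% − 9.15% = −5.47 percentage points.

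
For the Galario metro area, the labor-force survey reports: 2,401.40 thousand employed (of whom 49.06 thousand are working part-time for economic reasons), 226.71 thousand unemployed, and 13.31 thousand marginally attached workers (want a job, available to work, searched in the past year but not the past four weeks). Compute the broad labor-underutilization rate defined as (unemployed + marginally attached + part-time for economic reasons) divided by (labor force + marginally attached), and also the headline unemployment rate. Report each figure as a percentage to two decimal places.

Labor force = 2,401.40 + 226.71 = 2,628.11 thousand.
Numerator = 226.71 + 13.31 + 49.06 = 289.08 thousand.
Denominator = 2,628.11 + 13.31 = 2,641.42 thousand.
Broad rate = 289.08 / 2,641.42 = 10.94%.
Headline unemployment rate = 226.71 / 2,628.11 = 8.63%.

Broad underutilization rate ≈ 10.94%; headline unemployment rate ≈ 8.63%.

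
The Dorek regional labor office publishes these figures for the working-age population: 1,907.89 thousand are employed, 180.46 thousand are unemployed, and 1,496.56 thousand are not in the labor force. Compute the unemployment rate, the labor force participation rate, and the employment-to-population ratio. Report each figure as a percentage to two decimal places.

Unemployment rate ≈ 8.64%; labor force participation rate ≈ 58.25%; employment-population ratio ≈ 53.22%.

Labor force = employed + unemployed = 1,907.89 + 180.46 = 2,088.35 thousand.
Working-age population = 2,088.35 + 1,496.56 = 3,584.91 thousand.
Unemployment rate = 180.46 / 2,088.35 = 8.64%.
Labor force participation rate = 2,088.35 / 3,584.91 = 58.25%.
Employment-population ratio = 1,907.89 / 3,584.91 = 53.22%.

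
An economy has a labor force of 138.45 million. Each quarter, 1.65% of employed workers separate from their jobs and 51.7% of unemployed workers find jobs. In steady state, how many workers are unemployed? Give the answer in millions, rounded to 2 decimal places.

Steady-state unemployment rate u* = s/(s+f) = 1.65/(1.65+51.7) = 0.030928.
Unemployed = u* × labor force = 0.030928 × 138.45 ≈ 4.28 million.

About 4.28 million are unemployed in steady state.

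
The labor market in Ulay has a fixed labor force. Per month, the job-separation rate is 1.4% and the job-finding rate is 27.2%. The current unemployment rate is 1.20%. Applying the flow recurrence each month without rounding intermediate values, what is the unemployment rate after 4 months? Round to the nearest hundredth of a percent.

With a fixed labor force, u_{t+1} = u_t + s·(1−u_t) − f·u_t = u_t·(1−s−f) + s.
Here 1−s−f = 0.714 and s = 0.014.
u_1 = 0.012000 × 0.714 + 0.014 = 0.022568.
u_2 = 0.022568 × 0.714 + 0.014 = 0.030114.
u_3 = 0.030114 × 0.714 + 0.014 = 0.035501.
u_4 = 0.035501 × 0.714 + 0.014 = 0.039348.

Unemployment rate after four months ≈ 3.93%.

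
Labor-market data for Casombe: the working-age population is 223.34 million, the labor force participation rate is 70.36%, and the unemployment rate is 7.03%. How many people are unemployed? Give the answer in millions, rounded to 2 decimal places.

Labor force = 0.7036 × 223.34 = 157.14 million.
Unemployed = 0.0703 × 157.14 ≈ 11.05 million.

About 11.05 million are unemployed.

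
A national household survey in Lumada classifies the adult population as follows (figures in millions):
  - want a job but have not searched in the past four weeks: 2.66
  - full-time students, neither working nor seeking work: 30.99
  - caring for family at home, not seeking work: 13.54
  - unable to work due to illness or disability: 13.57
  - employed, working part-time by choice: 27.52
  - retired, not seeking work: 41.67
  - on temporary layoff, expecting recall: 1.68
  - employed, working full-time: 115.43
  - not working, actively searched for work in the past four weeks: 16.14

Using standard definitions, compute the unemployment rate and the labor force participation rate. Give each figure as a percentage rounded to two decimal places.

Unemployment rate ≈ 11.08%; labor force participation rate ≈ 61.08%.

Employed = 27.52 + 115.43 = 142.95 million.
Unemployed = 1.68 + 16.14 = 17.82 million (jobless and actively searching, or on temporary layoff).
Labor force = 142.95 + 17.82 = 160.77 million.
Not in labor force = 2.66 + 30.99 + 13.54 + 13.57 + 41.67 = 102.43 million (those not working and not actively searching are outside the labor force — including those who want a job but have given up searching).
Civilian working-age population = 160.77 + 102.43 = 263.20 million.
Unemployment rate = 17.82 / 160.77 = 11.08%.
Labor force participation rate = 160.77 / 263.20 = 61.08%.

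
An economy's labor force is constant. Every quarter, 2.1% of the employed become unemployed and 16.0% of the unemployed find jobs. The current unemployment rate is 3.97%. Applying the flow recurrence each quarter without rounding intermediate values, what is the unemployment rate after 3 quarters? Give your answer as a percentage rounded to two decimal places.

With a fixed labor force, u_{t+1} = u_t + s·(1−u_t) − f·u_t = u_t·(1−s−f) + s.
Here 1−s−f = 0.819 and s = 0.021.
u_1 = 0.039700 × 0.819 + 0.021 = 0.053514.
u_2 = 0.053514 × 0.819 + 0.021 = 0.064828.
u_3 = 0.064828 × 0.819 + 0.021 = 0.074094.

Unemployment rate after three quarters ≈ 7.41%.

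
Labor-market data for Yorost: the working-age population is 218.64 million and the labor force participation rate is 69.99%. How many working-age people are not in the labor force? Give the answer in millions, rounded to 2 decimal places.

Share not in the labor force = 1 − 0.6999 = 0.3001.
Not in labor force = 0.3001 × 218.64 ≈ 65.61 million.

About 65.61 million are not in the labor force.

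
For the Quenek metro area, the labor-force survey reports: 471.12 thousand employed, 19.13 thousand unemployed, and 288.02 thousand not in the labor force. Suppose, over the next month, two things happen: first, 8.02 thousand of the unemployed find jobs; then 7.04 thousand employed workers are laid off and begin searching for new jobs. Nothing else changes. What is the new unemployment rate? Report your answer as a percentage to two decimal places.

New unemployment rate ≈ 3.70%.

Initially, labor force = 471.12 + 19.13 = 490.25 thousand, so u = 19.13/490.25 = 3.90%.
After the first change, unemployed falls and employed rises by 8.02; labor force unchanged → E = 479.14, U = 11.11, labor force = 490.25 thousand.
After the second change, employed falls and unemployed rises by 7.04; labor force unchanged → E = 472.10, U = 18.15, labor force = 490.25 thousand.
New unemployment rate = 18.15 / 490.25 = 3.70%.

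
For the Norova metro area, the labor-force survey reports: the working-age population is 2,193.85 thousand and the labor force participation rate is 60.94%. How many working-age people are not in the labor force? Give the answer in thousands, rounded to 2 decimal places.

About 856.92 thousand are not in the labor force.

Share not in the labor force = 1 − 0.6094 = 0.3906.
Not in labor force = 0.3906 × 2,193.85 ≈ 856.92 thousand.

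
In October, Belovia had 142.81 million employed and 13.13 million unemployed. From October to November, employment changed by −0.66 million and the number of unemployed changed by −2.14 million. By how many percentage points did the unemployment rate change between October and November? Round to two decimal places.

October: labor force = 142.81 + 13.13 = 155.94; u = 13.13/155.94 = 8.42%.
November: labor force = 142.15 + 10.99 = 153.14; u = 10.99/153.14 = 7.18%.
Change = 7.18% − 8.42% = −1.24 pp.

The unemployment rate changed by −1.24 percentage points.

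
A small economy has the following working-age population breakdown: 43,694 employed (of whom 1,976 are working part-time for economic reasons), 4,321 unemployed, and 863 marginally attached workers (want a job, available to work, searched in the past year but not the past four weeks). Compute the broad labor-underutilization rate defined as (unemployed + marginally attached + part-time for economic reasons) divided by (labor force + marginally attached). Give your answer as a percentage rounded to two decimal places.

Labor force = 43,694 + 4,321 = 48,015.
Numerator = 4,321 + 863 + 1,976 = 7,160.
Denominator = 48,015 + 863 = 48,878.
Broad rate = 7,160 / 48,878 = 14.65%.

Broad underutilization rate ≈ 14.65%.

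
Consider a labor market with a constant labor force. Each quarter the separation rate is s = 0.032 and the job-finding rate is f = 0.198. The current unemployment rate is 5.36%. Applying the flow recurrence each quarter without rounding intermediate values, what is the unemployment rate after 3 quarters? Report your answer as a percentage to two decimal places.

With a fixed labor force, u_{t+1} = u_t + s·(1−u_t) − f·u_t = u_t·(1−s−f) + s.
Here 1−s−f = 0.770 and s = 0.032.
u_1 = 0.053600 × 0.770 + 0.032 = 0.073272.
u_2 = 0.073272 × 0.770 + 0.032 = 0.088419.
u_3 = 0.088419 × 0.770 + 0.032 = 0.100083.

Unemployment rate after three quarters ≈ 10.01%.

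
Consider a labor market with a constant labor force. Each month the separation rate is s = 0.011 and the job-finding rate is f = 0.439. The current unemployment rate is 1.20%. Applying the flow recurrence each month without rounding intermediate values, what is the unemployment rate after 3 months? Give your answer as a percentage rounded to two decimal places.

With a fixed labor force, u_{t+1} = u_t + s·(1−u_t) − f·u_t = u_t·(1−s−f) + s.
Here 1−s−f = 0.550 and s = 0.011.
u_1 = 0.012000 × 0.550 + 0.011 = 0.017600.
u_2 = 0.017600 × 0.550 + 0.011 = 0.020680.
u_3 = 0.020680 × 0.550 + 0.011 = 0.022374.

Unemployment rate after three months ≈ 2.24%.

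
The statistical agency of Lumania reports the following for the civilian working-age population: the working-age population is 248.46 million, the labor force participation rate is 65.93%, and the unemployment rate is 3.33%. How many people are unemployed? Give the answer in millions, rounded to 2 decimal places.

About 5.45 million are unemployed.

Labor force = 0.6593 × 248.46 = 163.81 million.
Unemployed = 0.0333 × 163.81 ≈ 5.45 million.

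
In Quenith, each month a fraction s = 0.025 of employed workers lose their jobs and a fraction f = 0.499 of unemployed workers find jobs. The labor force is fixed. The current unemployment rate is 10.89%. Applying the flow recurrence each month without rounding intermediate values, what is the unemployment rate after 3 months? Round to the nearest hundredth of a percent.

Unemployment rate after three months ≈ 5.43%.

With a fixed labor force, u_{t+1} = u_t + s·(1−u_t) − f·u_t = u_t·(1−s−f) + s.
Here 1−s−f = 0.476 and s = 0.025.
u_1 = 0.108900 × 0.476 + 0.025 = 0.076836.
u_2 = 0.076836 × 0.476 + 0.025 = 0.061574.
u_3 = 0.061574 × 0.476 + 0.025 = 0.054309.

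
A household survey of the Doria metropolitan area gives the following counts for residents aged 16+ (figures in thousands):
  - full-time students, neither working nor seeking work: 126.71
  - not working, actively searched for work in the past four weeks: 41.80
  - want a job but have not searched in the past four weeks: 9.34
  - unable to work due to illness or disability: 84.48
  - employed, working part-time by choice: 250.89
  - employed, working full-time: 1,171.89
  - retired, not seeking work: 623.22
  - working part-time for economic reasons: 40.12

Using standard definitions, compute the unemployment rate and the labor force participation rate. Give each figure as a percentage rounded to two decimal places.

Employed = 250.89 + 1,171.89 + 40.12 = 1,462.90 thousand (anyone who worked, including part-time for economic reasons, counts as employed).
Unemployed = 41.80 thousand.
Labor force = 1,462.90 + 41.80 = 1,504.70 thousand.
Not in labor force = 126.71 + 9.34 + 84.48 + 623.22 = 843.75 thousand (those not working and not actively searching are outside the labor force — including those who want a job but have given up searching).
Civilian working-age population = 1,504.70 + 843.75 = 2,348.45 thousand.
Unemployment rate = 41.80 / 1,504.70 = 2.78%.
Labor force participation rate = 1,504.70 / 2,348.45 = 64.07%.

Unemployment rate ≈ 2.78%; labor force participation rate ≈ 64.07%.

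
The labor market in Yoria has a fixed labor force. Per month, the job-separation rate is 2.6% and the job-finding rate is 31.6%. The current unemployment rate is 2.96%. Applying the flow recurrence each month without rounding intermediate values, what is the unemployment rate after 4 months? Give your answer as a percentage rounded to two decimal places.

Unemployment rate after four months ≈ 6.73%.

With a fixed labor force, u_{t+1} = u_t + s·(1−u_t) − f·u_t = u_t·(1−s−f) + s.
Here 1−s−f = 0.658 and s = 0.026.
u_1 = 0.029600 × 0.658 + 0.026 = 0.045477.
u_2 = 0.045477 × 0.658 + 0.026 = 0.055924.
u_3 = 0.055924 × 0.658 + 0.026 = 0.062798.
u_4 = 0.062798 × 0.658 + 0.026 = 0.067321.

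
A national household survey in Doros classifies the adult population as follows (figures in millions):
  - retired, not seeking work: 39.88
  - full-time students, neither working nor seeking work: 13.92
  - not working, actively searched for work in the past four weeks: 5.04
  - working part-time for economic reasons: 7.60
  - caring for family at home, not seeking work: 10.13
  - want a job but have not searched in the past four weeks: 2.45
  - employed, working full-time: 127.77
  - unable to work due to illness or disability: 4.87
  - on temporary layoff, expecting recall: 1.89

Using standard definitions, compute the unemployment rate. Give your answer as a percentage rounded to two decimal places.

Unemployment rate ≈ 4.87%.

Employed = 7.60 + 127.77 = 135.37 million (anyone who worked, including part-time for economic reasons, counts as employed).
Unemployed = 5.04 + 1.89 = 6.93 million (jobless and actively searching, or on temporary layoff).
Labor force = 135.37 + 6.93 = 142.30 million.
Unemployment rate = 6.93 / 142.30 = 4.87%.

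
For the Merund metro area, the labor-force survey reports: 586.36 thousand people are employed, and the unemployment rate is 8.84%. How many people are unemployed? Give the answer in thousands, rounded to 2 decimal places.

Let U be the number unemployed. The labor force is E + U, and U/(E+U) = 0.0884.
So U = 0.0884 × 586.36 / (1 − 0.0884) = 51.8342 / 0.9116 ≈ 56.86 thousand.

About 56.86 thousand are unemployed.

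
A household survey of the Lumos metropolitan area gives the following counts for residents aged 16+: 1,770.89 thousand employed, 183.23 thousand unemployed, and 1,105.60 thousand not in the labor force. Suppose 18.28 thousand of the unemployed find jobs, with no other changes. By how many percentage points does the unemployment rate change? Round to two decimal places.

The unemployment rate changes by −0.94 percentage points.

Initially, labor force = 1,770.89 + 183.23 = 1,954.12 thousand, so u = 183.23/1,954.12 = 9.38%.
After the change, unemployed falls and employed rises by 18.28; labor force unchanged → E = 1,789.17, U = 164.95, labor force = 1,954.12 thousand.
New unemployment rate = 164.95 / 1,954.12 = 8.44%.
Change = 8.44% − 9.38% = −0.94 percentage points.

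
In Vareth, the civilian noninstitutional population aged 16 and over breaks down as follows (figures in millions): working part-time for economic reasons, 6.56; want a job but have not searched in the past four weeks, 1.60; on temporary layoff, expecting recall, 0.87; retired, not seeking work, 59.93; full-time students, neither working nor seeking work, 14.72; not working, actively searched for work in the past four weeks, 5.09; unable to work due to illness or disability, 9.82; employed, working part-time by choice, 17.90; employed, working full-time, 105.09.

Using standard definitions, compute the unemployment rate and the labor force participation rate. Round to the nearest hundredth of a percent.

Employed = 6.56 + 17.90 + 105.09 = 129.55 million (anyone who worked, including part-time for economic reasons, counts as employed).
Unemployed = 0.87 + 5.09 = 5.96 million (jobless and actively searching, or on temporary layoff).
Labor force = 129.55 + 5.96 = 135.51 million.
Not in labor force = 1.60 + 59.93 + 14.72 + 9.82 = 86.07 million (those not working and not actively searching are outside the labor force — including those who want a job but have given up searching).
Civilian working-age population = 135.51 + 86.07 = 221.58 million.
Unemployment rate = 5.96 / 135.51 = 4.40%.
Labor force participation rate = 135.51 / 221.58 = 61.16%.

Unemployment rate ≈ 4.40%; labor force participation rate ≈ 61.16%.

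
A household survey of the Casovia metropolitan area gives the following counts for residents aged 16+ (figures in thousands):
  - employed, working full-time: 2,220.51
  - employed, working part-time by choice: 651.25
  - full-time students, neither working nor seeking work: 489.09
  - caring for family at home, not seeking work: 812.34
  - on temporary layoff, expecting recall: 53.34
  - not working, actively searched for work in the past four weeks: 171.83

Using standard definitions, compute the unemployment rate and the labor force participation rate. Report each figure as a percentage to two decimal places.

Employed = 2,220.51 + 651.25 = 2,871.76 thousand.
Unemployed = 53.34 + 171.83 = 225.17 thousand (jobless and actively searching, or on temporary layoff).
Labor force = 2,871.76 + 225.17 = 3,096.93 thousand.
Not in labor force = 489.09 + 812.34 = 1,301.43 thousand (those not working and not actively searching are outside the labor force).
Civilian working-age population = 3,096.93 + 1,301.43 = 4,398.36 thousand.
Unemployment rate = 225.17 / 3,096.93 = 7.27%.
Labor force participation rate = 3,096.93 / 4,398.36 = 70.41%.

Unemployment rate ≈ 7.27%; labor force participation rate ≈ 70.41%.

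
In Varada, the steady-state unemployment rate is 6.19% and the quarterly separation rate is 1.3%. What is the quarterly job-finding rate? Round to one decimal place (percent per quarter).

From u* = s/(s+f): f = s·(1−u)/u.
f = 1.3 × (1 − 0.0619) / 0.0619 = 1.2195 / 0.0619 ≈ 19.7% per quarter.

Job-finding rate ≈ 19.7% per quarter.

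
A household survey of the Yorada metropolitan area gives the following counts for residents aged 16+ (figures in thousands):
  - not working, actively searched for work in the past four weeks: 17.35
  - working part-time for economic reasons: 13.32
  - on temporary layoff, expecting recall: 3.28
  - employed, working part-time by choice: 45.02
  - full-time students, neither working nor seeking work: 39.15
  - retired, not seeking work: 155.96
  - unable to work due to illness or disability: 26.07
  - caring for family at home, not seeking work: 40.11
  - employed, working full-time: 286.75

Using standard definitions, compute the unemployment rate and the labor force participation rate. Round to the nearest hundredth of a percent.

Employed = 13.32 + 45.02 + 286.75 = 345.09 thousand (anyone who worked, including part-time for economic reasons, counts as employed).
Unemployed = 17.35 + 3.28 = 20.63 thousand (jobless and actively searching, or on temporary layoff).
Labor force = 345.09 + 20.63 = 365.72 thousand.
Not in labor force = 39.15 + 155.96 + 26.07 + 40.11 = 261.29 thousand (those not working and not actively searching are outside the labor force).
Civilian working-age population = 365.72 + 261.29 = 627.01 thousand.
Unemployment rate = 20.63 / 365.72 = 5.64%.
Labor force participation rate = 365.72 / 627.01 = 58.33%.

Unemployment rate ≈ 5.64%; labor force participation rate ≈ 58.33%.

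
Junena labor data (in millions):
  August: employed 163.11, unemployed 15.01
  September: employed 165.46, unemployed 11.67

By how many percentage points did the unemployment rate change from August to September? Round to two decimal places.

August: labor force = 163.11 + 15.01 = 178.12; u = 15.01/178.12 = 8.43%.
September: labor force = 165.46 + 11.67 = 177.13; u = 11.67/177.13 = 6.59%.
Change = 6.59% − 8.43% = −1.84 pp.

The unemployment rate changed by −1.84 percentage points.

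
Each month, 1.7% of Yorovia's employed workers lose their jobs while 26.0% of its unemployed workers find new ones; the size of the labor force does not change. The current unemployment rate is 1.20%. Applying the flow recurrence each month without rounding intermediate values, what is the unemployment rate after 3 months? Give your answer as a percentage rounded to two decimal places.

Unemployment rate after three months ≈ 4.27%.

With a fixed labor force, u_{t+1} = u_t + s·(1−u_t) − f·u_t = u_t·(1−s−f) + s.
Here 1−s−f = 0.723 and s = 0.017.
u_1 = 0.012000 × 0.723 + 0.017 = 0.025676.
u_2 = 0.025676 × 0.723 + 0.017 = 0.035564.
u_3 = 0.035564 × 0.723 + 0.017 = 0.042713.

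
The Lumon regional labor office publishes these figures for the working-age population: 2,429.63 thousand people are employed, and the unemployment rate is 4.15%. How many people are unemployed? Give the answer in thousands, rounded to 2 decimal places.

Let U be the number unemployed. The labor force is E + U, and U/(E+U) = 0.0415.
So U = 0.0415 × 2,429.63 / (1 − 0.0415) = 100.8296 / 0.9585 ≈ 105.20 thousand.

About 105.20 thousand are unemployed.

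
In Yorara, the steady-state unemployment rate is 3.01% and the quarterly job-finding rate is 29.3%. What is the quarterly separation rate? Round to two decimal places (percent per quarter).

From u* = s/(s+f): s = u·f/(1−u).
s = 0.0301 × 29.3 / (1 − 0.0301) = 0.8819 / 0.9699 ≈ 0.91% per quarter.

Separation rate ≈ 0.91% per quarter.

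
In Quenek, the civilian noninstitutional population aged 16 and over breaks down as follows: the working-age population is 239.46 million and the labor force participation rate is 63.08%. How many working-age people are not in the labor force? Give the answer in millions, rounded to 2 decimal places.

Share not in the labor force = 1 − 0.6308 = 0.3692.
Not in labor force = 0.3692 × 239.46 ≈ 88.41 million.

About 88.41 million are not in the labor force.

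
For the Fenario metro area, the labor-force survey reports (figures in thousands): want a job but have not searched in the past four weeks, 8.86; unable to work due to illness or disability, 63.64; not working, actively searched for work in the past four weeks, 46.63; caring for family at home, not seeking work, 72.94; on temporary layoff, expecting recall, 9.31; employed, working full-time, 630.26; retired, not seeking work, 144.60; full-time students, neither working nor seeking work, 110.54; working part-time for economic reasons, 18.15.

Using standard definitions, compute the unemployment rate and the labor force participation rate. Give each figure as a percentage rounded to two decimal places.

Employed = 630.26 + 18.15 = 648.41 thousand (anyone who worked, including part-time for economic reasons, counts as employed).
Unemployed = 46.63 + 9.31 = 55.94 thousand (jobless and actively searching, or on temporary layoff).
Labor force = 648.41 + 55.94 = 704.35 thousand.
Not in labor force = 8.86 + 63.64 + 72.94 + 144.60 + 110.54 = 400.58 thousand (those not working and not actively searching are outside the labor force — including those who want a job but have given up searching).
Civilian working-age population = 704.35 + 400.58 = 1,104.93 thousand.
Unemployment rate = 55.94 / 704.35 = 7.94%.
Labor force participation rate = 704.35 / 1,104.93 = 63.75%.

Unemployment rate ≈ 7.94%; labor force participation rate ≈ 63.75%.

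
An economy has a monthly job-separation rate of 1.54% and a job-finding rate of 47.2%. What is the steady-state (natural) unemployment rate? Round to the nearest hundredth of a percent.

Steady-state unemployment rate ≈ 3.16%.

At steady state the flows balance: s·E = f·U, so U/(E+U) = s/(s+f).
u* = 1.54 / (1.54 + 47.2) = 1.54 / 48.74 = 3.16%.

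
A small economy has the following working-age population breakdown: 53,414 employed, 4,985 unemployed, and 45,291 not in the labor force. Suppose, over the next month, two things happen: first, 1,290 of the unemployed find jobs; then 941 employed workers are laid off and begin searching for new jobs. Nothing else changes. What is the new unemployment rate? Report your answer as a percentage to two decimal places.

Initially, labor force = 53,414 + 4,985 = 58,399, so u = 4,985/58,399 = 8.54%.
After the first change, unemployed falls and employed rises by 1,290; labor force unchanged → E = 54,704, U = 3,695, labor force = 58,399.
After the second change, employed falls and unemployed rises by 941; labor force unchanged → E = 53,763, U = 4,636, labor force = 58,399.
New unemployment rate = 4,636 / 58,399 = 7.94%.

New unemployment rate ≈ 7.94%.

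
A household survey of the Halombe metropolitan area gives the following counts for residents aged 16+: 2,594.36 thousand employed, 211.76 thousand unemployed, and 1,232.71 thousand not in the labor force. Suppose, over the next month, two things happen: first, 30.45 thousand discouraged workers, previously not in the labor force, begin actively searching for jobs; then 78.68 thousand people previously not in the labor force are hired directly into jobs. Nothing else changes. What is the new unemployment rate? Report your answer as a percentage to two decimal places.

New unemployment rate ≈ 8.31%.

Initially, labor force = 2,594.36 + 211.76 = 2,806.12 thousand, so u = 211.76/2,806.12 = 7.55%.
After the first change, unemployed and labor force both rise by 30.45 → E = 2,594.36, U = 242.21, labor force = 2,836.57 thousand.
After the second change, employed and labor force both rise by 78.68; unemployed unchanged → E = 2,673.04, U = 242.21, labor force = 2,915.25 thousand.
New unemployment rate = 242.21 / 2,915.25 = 8.31%.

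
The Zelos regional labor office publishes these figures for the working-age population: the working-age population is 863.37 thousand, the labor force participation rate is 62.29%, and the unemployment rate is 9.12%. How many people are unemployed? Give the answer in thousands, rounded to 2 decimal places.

Labor force = 0.6229 × 863.37 = 537.79 thousand.
Unemployed = 0.0912 × 537.79 ≈ 49.05 thousand.

About 49.05 thousand are unemployed.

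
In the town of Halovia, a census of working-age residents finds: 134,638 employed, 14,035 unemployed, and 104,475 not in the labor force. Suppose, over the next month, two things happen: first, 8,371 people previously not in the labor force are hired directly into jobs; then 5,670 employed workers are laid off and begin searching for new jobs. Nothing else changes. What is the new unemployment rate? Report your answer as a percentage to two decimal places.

Initially, labor force = 134,638 + 14,035 = 148,673, so u = 14,035/148,673 = 9.44%.
After the first change, employed and labor force both rise by 8,371; unemployed unchanged → E = 143,009, U = 14,035, labor force = 157,044.
After the second change, employed falls and unemployed rises by 5,670; labor force unchanged → E = 137,339, U = 19,705, labor force = 157,044.
New unemployment rate = 19,705 / 157,044 = 12.55%.

New unemployment rate ≈ 12.55%.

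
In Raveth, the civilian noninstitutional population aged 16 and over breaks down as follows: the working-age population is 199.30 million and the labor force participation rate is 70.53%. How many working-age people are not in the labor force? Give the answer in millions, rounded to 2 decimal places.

Share not in the labor force = 1 − 0.7053 = 0.2947.
Not in labor force = 0.2947 × 199.30 ≈ 58.73 million.

About 58.73 million are not in the labor force.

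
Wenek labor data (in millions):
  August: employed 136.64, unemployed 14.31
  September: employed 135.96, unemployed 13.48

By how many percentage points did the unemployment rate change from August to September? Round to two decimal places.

The unemployment rate changed by −0.46 percentage points.

August: labor force = 136.64 + 14.31 = 150.95; u = 14.31/150.95 = 9.48%.
September: labor force = 135.96 + 13.48 = 149.44; u = 13.48/149.44 = 9.02%.
Change = 9.02% − 9.48% = −0.46 pp.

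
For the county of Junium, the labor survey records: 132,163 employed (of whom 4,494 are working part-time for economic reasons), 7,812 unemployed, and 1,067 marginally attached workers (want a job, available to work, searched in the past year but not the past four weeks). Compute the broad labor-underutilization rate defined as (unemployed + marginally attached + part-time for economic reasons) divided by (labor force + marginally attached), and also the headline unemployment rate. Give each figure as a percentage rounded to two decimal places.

Broad underutilization rate ≈ 9.48%; headline unemployment rate ≈ 5.58%.

Labor force = 132,163 + 7,812 = 139,975.
Numerator = 7,812 + 1,067 + 4,494 = 13,373.
Denominator = 139,975 + 1,067 = 141,042.
Broad rate = 13,373 / 141,042 = 9.48%.
Headline unemployment rate = 7,812 / 139,975 = 5.58%.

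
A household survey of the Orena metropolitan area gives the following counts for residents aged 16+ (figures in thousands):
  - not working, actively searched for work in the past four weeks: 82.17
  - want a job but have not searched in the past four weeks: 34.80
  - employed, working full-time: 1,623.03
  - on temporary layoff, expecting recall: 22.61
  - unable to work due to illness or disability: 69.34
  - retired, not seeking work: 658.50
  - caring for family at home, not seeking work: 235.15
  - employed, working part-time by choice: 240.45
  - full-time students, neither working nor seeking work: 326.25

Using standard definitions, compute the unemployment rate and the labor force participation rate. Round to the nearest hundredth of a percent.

Employed = 1,623.03 + 240.45 = 1,863.48 thousand.
Unemployed = 82.17 + 22.61 = 104.78 thousand (jobless and actively searching, or on temporary layoff).
Labor force = 1,863.48 + 104.78 = 1,968.26 thousand.
Not in labor force = 34.80 + 69.34 + 658.50 + 235.15 + 326.25 = 1,324.04 thousand (those not working and not actively searching are outside the labor force — including those who want a job but have given up searching).
Civilian working-age population = 1,968.26 + 1,324.04 = 3,292.30 thousand.
Unemployment rate = 104.78 / 1,968.26 = 5.32%.
Labor force participation rate = 1,968.26 / 3,292.30 = 59.78%.

Unemployment rate ≈ 5.32%; labor force participation rate ≈ 59.78%.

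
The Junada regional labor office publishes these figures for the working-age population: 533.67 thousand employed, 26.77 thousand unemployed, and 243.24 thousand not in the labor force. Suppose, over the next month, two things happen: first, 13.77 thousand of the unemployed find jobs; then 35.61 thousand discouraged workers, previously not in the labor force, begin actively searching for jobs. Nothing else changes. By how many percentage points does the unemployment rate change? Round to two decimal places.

Initially, labor force = 533.67 + 26.77 = 560.44 thousand, so u = 26.77/560.44 = 4.78%.
After the first change, unemployed falls and employed rises by 13.77; labor force unchanged → E = 547.44, U = 13.00, labor force = 560.44 thousand.
After the second change, unemployed and labor force both rise by 35.61 → E = 547.44, U = 48.61, labor force = 596.05 thousand.
New unemployment rate = 48.61 / 596.05 = 8.16%.
Change = 8.16% − 4.78% = +3.38 percentage points.

The unemployment rate changes by +3.38 percentage points.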